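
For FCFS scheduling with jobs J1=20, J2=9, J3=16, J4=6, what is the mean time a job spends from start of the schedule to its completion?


Completion times:
  J1: completes at 20
  J2: completes at 29
  J3: completes at 45
  J4: completes at 51
Sum = 145
Average = 145/4
= 36.25


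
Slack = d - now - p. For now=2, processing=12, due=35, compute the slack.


Slack = due - current_time - processing
= 35 - 2 - 12
= 21


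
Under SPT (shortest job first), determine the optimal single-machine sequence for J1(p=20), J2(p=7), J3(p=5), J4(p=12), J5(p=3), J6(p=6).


SPT: sort by shortest processing time
  J5: p=3
  J3: p=5
  J6: p=6
  J2: p=7
  J4: p=12
  J1: p=20
Order: J5 → J3 → J6 → J2 → J4 → J1


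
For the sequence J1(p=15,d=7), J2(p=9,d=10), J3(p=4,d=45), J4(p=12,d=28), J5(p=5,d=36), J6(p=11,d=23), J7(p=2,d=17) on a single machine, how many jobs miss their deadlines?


Completion vs due date:
  J1: C=15, d=7 → TARDY
  J2: C=24, d=10 → TARDY
  J3: C=28, d=45 → on time
  J4: C=40, d=28 → TARDY
  J5: C=45, d=36 → TARDY
  J6: C=56, d=23 → TARDY
  J7: C=58, d=17 → TARDY
Tardy jobs: J1, J2, J4, J5, J6, J7
Count = 6


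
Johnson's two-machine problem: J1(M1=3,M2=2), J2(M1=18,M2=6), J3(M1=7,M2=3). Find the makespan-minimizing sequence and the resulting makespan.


Johnson's rule:
Group 1 (M1≤M2, sort by M1): []
Group 2 (M1>M2, sort desc M2): ['J2', 'J3', 'J1']
Sequence: J2 → J3 → J1
Makespan calculation:
  J2: M1 done=18, M2 done=24
  J3: M1 done=25, M2 done=28
  J1: M1 done=28, M2 done=30
= Sequence: J2 → J3 → J1, Makespan: 30


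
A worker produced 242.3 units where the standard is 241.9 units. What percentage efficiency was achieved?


Efficiency = (actual / standard) × 100
= (242.3 / 241.9) × 100
= 100.2%


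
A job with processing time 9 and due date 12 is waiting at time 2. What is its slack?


Slack = due - current_time - processing
= 12 - 2 - 9
= 1


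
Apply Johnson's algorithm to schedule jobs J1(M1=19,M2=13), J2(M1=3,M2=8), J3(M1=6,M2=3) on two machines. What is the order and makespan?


Johnson's rule:
Group 1 (M1≤M2, sort by M1): ['J2']
Group 2 (M1>M2, sort desc M2): ['J1', 'J3']
Sequence: J2 → J1 → J3
Makespan calculation:
  J2: M1 done=3, M2 done=11
  J1: M1 done=22, M2 done=35
  J3: M1 done=28, M2 done=38
= Sequence: J2 → J1 → J3, Makespan: 38


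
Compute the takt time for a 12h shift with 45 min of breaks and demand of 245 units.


Available = 12×60 - 45 = 675 min
Takt time = 675 / 245
= 2.76 min/unit


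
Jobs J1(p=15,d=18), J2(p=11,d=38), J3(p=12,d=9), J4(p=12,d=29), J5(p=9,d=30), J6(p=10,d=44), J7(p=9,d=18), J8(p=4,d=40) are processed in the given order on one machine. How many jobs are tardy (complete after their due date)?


Completion vs due date:
  J1: C=15, d=18 → on time
  J2: C=26, d=38 → on time
  J3: C=38, d=9 → TARDY
  J4: C=50, d=29 → TARDY
  J5: C=59, d=30 → TARDY
  J6: C=69, d=44 → TARDY
  J7: C=78, d=18 → TARDY
  J8: C=82, d=40 → TARDY
Tardy jobs: J3, J4, J5, J6, J7, J8
Count = 6


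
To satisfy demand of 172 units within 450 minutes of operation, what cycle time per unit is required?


Cycle time = available time / demand
= 450 / 172
= 2.62 min/unit


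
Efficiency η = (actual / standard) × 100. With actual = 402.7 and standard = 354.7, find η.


Efficiency = (actual / standard) × 100
= (402.7 / 354.7) × 100
= 113.5%


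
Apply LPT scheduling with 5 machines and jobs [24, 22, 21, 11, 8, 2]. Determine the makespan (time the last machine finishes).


Jobs (LPT sorted): [24, 22, 21, 11, 8, 2]
Machines: 5
  J=24 → Machine 1 (load: 0+24=24)
  J=22 → Machine 2 (load: 0+22=22)
  J=21 → Machine 3 (load: 0+21=21)
  J=11 → Machine 4 (load: 0+11=11)
  J=8 → Machine 5 (load: 0+8=8)
  J=2 → Machine 5 (load: 8+2=10)
Machine loads: [24, 22, 21, 11, 10]
Makespan = max = 24 time units


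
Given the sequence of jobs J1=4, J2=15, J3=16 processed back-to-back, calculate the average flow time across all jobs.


Completion times:
  J1: completes at 4
  J2: completes at 19
  J3: completes at 35
Sum = 58
Average = 58/3
= 19.33


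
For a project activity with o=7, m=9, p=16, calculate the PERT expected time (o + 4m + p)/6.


te = (o + 4m + p) / 6
= (7 + 4×9 + 16) / 6
= (7 + 36 + 16) / 6
= 59 / 6
= 9.83


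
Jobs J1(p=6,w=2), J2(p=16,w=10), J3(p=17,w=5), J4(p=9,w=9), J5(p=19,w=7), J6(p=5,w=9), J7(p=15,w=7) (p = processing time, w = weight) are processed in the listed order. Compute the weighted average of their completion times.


Completion times:
  J1: C=6, w×C=2×6=12
  J2: C=22, w×C=10×22=220
  J3: C=39, w×C=5×39=195
  J4: C=48, w×C=9×48=432
  J5: C=67, w×C=7×67=469
  J6: C=72, w×C=9×72=648
  J7: C=87, w×C=7×87=609
Sum w×C = 2585
Sum w = 49
Weighted avg = 2585/49
= 52.76


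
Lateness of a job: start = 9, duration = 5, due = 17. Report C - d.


Completion = 9 + 5 = 14
Lateness = C - d = 14 - 17
= -3


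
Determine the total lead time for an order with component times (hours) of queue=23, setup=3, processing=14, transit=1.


Lead time = queue + setup + processing + transit
= 23 + 3 + 14 + 1
= 41 hours


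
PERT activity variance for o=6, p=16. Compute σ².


σ² = ((p - o) / 6)² = (p - o)² / 36
= (16 - 6)² / 36
= 10² / 36
= 100 / 36
= 2.7778


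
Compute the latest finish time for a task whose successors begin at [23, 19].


LF = min of all successor start times
Successors start at: [23, 19]
LF = min(23, 19)
= 19


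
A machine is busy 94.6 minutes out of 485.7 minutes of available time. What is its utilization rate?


Utilization = busy / total × 100
= 94.6 / 485.7 × 100
= 19.5%


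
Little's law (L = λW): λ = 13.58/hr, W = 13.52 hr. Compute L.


Little's law: L = λ × W
= 13.58 × 13.52
= 183.60


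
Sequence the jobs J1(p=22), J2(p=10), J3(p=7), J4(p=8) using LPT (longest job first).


LPT: sort by longest processing time first
  J1: p=22
  J2: p=10
  J4: p=8
  J3: p=7
Order: J1 → J2 → J4 → J3


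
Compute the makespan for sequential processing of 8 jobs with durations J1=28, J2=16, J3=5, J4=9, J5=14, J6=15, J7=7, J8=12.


Sequential makespan: sum all processing times
= 28 + 16 + 5 + 9 + 14 + 15 + 7 + 12
= 106 time units


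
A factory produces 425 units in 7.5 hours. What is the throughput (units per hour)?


Throughput = units / time
= 425 / 7.5
= 56.7 units/hour


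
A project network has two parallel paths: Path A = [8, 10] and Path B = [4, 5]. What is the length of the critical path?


Path A: 8 + 10 = 18
Path B: 4 + 5 = 9
Critical path = longest = max(18, 9)
= 18 (Path A)


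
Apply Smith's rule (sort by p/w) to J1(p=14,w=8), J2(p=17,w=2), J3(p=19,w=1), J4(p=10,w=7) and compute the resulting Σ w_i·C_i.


WSPT order (by p/w): J4 → J1 → J2 → J3
  J4: C=10, w·C=7×10=70
  J1: C=24, w·C=8×24=192
  J2: C=41, w·C=2×41=82
  J3: C=60, w·C=1×60=60
Σ w·C = 404
= 404


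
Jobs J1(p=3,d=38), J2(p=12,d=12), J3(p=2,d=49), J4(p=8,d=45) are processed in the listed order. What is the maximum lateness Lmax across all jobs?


Lateness per job (L = C - d):
  J1: C=3, d=38, L=-35
  J2: C=15, d=12, L=3
  J3: C=17, d=49, L=-32
  J4: C=25, d=45, L=-20
Lmax = max(-35, 3, -32, -20)
= 3


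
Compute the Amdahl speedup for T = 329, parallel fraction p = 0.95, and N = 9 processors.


Amdahl's law: T_p = T × ((1-p) + p/N)
= 329 × ((1-0.95) + 0.95/9)
= 329 × (0.05 + 0.1056)
= 329 × 0.1556
= 51.18
Speedup = 329/51.18
= 6.43×


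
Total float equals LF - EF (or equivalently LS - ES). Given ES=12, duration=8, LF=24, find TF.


EF = ES + duration = 12 + 8 = 20
LS = LF - duration = 24 - 8 = 16
Total Float = LF - EF = 24 - 20
(or LS - ES = 16 - 12)
= 4


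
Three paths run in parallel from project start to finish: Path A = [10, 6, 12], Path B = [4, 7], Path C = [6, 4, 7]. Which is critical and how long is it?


Path A: 10 + 6 + 12 = 28
Path B: 4 + 7 = 11
Path C: 6 + 4 + 7 = 17
Critical path = longest = max(28, 11, 17)
= 28 (Path A)


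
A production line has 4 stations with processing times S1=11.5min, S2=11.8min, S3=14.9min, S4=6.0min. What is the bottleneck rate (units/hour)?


Bottleneck = longest station time
Station times: [11.5, 11.8, 14.9, 6.0]
Max = 14.9 min
Rate = 60 / 14.9
= 4.03 units/hour (bottleneck: 14.9min)


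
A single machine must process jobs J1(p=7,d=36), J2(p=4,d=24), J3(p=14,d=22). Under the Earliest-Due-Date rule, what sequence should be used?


EDD: sort by earliest due date
  J3: d=22, p=14
  J2: d=24, p=4
  J1: d=36, p=7
Order: J3 → J2 → J1


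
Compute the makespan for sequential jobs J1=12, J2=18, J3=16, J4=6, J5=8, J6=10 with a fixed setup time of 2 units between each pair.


Makespan = Σ processing + (n-1) × setup
= (12 + 18 + 16 + 6 + 8 + 10) + (6-1)×2
= 70 + 10
= 80 time units


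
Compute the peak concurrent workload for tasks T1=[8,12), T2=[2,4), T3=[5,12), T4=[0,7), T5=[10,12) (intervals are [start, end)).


Check each time point for overlaps:
  t=10: 3 tasks active (T1, T3, T5)
Max concurrent = 3


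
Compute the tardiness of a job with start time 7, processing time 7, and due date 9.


Completion = start + processing = 7 + 7 = 14
Tardiness = max(0, C - d) = max(0, 14 - 9)
= max(0, 5)
= 5


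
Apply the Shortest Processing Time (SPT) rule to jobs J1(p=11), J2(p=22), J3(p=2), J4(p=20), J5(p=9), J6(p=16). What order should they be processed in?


SPT: sort by shortest processing time
  J3: p=2
  J5: p=9
  J1: p=11
  J6: p=16
  J4: p=20
  J2: p=22
Order: J3 → J5 → J1 → J6 → J4 → J2


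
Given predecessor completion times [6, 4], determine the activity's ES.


ES = max of all predecessor completion times
Predecessors: [6, 4]
ES = max(6, 4)
= 6


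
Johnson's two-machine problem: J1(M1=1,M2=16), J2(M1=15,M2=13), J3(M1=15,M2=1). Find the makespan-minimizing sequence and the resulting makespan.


Johnson's rule:
Group 1 (M1≤M2, sort by M1): ['J1']
Group 2 (M1>M2, sort desc M2): ['J2', 'J3']
Sequence: J1 → J2 → J3
Makespan calculation:
  J1: M1 done=1, M2 done=17
  J2: M1 done=16, M2 done=30
  J3: M1 done=31, M2 done=32
= Sequence: J1 → J2 → J3, Makespan: 32


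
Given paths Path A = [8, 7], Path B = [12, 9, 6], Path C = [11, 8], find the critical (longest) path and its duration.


Path A: 8 + 7 = 15
Path B: 12 + 9 + 6 = 27
Path C: 11 + 8 = 19
Critical path = longest = max(15, 27, 19)
= 27 (Path B)


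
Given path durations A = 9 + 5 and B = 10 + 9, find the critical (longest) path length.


Path A: 9 + 5 = 14
Path B: 10 + 9 = 19
Critical path = longest = max(14, 19)
= 19 (Path B)


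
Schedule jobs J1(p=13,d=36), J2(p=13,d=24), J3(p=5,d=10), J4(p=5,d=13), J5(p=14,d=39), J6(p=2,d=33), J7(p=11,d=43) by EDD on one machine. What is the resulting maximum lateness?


EDD order: J3 → J4 → J2 → J6 → J1 → J5 → J7
Completion and lateness:
  J3: C=5, d=10, L=5-10=-5
  J4: C=10, d=13, L=10-13=-3
  J2: C=23, d=24, L=23-24=-1
  J6: C=25, d=33, L=25-33=-8
  J1: C=38, d=36, L=38-36=2
  J5: C=52, d=39, L=52-39=13
  J7: C=63, d=43, L=63-43=20
Lmax = max(-5, -3, -1, -8, 2, 13, 20)
= 20


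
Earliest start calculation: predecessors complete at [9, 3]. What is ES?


ES = max of all predecessor completion times
Predecessors: [9, 3]
ES = max(9, 3)
= 9


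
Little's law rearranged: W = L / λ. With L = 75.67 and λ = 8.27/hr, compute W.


Little's law: L = λW → W = L / λ
= 75.67 / 8.27
= 9.15 hours


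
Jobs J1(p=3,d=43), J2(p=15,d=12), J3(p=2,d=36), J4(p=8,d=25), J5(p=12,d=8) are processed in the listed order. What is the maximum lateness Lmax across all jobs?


Lateness per job (L = C - d):
  J1: C=3, d=43, L=-40
  J2: C=18, d=12, L=6
  J3: C=20, d=36, L=-16
  J4: C=28, d=25, L=3
  J5: C=40, d=8, L=32
Lmax = max(-40, 6, -16, 3, 32)
= 32


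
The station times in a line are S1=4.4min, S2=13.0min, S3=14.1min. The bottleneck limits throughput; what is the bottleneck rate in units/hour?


Bottleneck = longest station time
Station times: [4.4, 13.0, 14.1]
Max = 14.1 min
Rate = 60 / 14.1
= 4.26 units/hour (bottleneck: 14.1min)


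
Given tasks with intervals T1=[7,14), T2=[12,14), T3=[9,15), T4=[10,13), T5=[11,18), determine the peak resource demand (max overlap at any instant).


Check each time point for overlaps:
  t=12: 5 tasks active (T1, T2, T3, T4, T5)
Max concurrent = 5


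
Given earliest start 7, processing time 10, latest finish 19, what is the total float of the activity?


EF = ES + duration = 7 + 10 = 17
LS = LF - duration = 19 - 10 = 9
Total Float = LF - EF = 19 - 17
(or LS - ES = 9 - 7)
= 2


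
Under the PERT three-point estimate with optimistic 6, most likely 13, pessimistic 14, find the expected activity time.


te = (o + 4m + p) / 6
= (6 + 4×13 + 14) / 6
= (6 + 52 + 14) / 6
= 72 / 6
= 12.00


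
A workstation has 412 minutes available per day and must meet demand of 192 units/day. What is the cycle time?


Cycle time = available time / demand
= 412 / 192
= 2.15 min/unit


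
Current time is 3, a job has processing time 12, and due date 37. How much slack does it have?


Slack = due - current_time - processing
= 37 - 3 - 12
= 22


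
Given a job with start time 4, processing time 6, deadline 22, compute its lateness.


Completion = 4 + 6 = 10
Lateness = C - d = 10 - 22
= -12


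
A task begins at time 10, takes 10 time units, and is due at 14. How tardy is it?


Completion = start + processing = 10 + 10 = 20
Tardiness = max(0, C - d) = max(0, 20 - 14)
= max(0, 6)
= 6


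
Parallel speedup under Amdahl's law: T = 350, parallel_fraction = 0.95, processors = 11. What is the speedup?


Amdahl's law: T_p = T × ((1-p) + p/N)
= 350 × ((1-0.95) + 0.95/11)
= 350 × (0.05 + 0.0864)
= 350 × 0.1364
= 47.73
Speedup = 350/47.73
= 7.33×


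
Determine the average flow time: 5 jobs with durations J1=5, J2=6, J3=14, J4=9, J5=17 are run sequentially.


Completion times:
  J1: completes at 5
  J2: completes at 11
  J3: completes at 25
  J4: completes at 34
  J5: completes at 51
Sum = 126
Average = 126/5
= 25.20


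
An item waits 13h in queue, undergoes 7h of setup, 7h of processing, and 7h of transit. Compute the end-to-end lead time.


Lead time = queue + setup + processing + transit
= 13 + 7 + 7 + 7
= 34 hours


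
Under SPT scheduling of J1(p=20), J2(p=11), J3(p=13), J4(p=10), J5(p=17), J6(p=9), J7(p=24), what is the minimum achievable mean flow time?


SPT order: J6 → J4 → J2 → J3 → J5 → J1 → J7
Completion times:
  J6: C=9
  J4: C=19
  J2: C=30
  J3: C=43
  J5: C=60
  J1: C=80
  J7: C=104
Sum = 345, n = 7
Mean flow = 345/7
= 49.29


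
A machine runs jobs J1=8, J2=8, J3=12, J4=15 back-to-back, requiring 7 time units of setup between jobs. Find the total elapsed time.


Makespan = Σ processing + (n-1) × setup
= (8 + 8 + 12 + 15) + (4-1)×7
= 43 + 21
= 64 time units


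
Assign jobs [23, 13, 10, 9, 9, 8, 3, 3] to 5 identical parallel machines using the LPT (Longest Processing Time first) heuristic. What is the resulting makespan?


Jobs (LPT sorted): [23, 13, 10, 9, 9, 8, 3, 3]
Machines: 5
  J=23 → Machine 1 (load: 0+23=23)
  J=13 → Machine 2 (load: 0+13=13)
  J=10 → Machine 3 (load: 0+10=10)
  J=9 → Machine 4 (load: 0+9=9)
  J=9 → Machine 5 (load: 0+9=9)
  J=8 → Machine 4 (load: 9+8=17)
  J=3 → Machine 5 (load: 9+3=12)
  J=3 → Machine 3 (load: 10+3=13)
Machine loads: [23, 13, 13, 17, 12]
Makespan = max = 23 time units


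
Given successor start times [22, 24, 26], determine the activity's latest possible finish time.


LF = min of all successor start times
Successors start at: [22, 24, 26]
LF = min(22, 24, 26)
= 22


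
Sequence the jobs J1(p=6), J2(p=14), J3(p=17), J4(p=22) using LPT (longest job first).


LPT: sort by longest processing time first
  J4: p=22
  J3: p=17
  J2: p=14
  J1: p=6
Order: J4 → J3 → J2 → J1


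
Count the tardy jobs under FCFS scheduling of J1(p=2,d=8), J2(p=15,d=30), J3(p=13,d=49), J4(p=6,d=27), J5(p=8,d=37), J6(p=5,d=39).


Completion vs due date:
  J1: C=2, d=8 → on time
  J2: C=17, d=30 → on time
  J3: C=30, d=49 → on time
  J4: C=36, d=27 → TARDY
  J5: C=44, d=37 → TARDY
  J6: C=49, d=39 → TARDY
Tardy jobs: J4, J5, J6
Count = 3


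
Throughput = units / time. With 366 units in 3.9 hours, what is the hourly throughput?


Throughput = units / time
= 366 / 3.9
= 93.8 units/hour


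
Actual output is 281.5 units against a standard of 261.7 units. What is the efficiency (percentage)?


Efficiency = (actual / standard) × 100
= (281.5 / 261.7) × 100
= 107.6%


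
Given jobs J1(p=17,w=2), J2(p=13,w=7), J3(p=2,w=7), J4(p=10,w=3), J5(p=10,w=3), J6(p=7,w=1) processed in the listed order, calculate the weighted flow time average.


Completion times:
  J1: C=17, w×C=2×17=34
  J2: C=30, w×C=7×30=210
  J3: C=32, w×C=7×32=224
  J4: C=42, w×C=3×42=126
  J5: C=52, w×C=3×52=156
  J6: C=59, w×C=1×59=59
Sum w×C = 809
Sum w = 23
Weighted avg = 809/23
= 35.17


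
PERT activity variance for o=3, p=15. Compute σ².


σ² = ((p - o) / 6)² = (p - o)² / 36
= (15 - 3)² / 36
= 12² / 36
= 144 / 36
= 4.0000


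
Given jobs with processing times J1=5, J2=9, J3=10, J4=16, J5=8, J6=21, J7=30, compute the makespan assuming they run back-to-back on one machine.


Sequential makespan: sum all processing times
= 5 + 9 + 10 + 16 + 8 + 21 + 30
= 99 time units


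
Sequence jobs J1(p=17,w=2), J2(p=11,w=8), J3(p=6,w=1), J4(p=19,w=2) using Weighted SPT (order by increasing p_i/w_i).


WSPT (Smith's rule): sort by p/w ascending
  J2: p/w = 11/8 = 1.375
  J3: p/w = 6/1 = 6.000
  J1: p/w = 17/2 = 8.500
  J4: p/w = 19/2 = 9.500
Order: J2 → J3 → J1 → J4


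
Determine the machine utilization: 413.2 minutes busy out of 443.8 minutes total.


Utilization = busy / total × 100
= 413.2 / 443.8 × 100
= 93.1%


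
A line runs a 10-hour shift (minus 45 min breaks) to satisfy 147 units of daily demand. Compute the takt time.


Available = 10×60 - 45 = 555 min
Takt time = 555 / 147
= 3.78 min/unit


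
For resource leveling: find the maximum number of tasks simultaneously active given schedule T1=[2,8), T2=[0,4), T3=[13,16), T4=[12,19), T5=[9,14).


Check each time point for overlaps:
  t=13: 3 tasks active (T3, T4, T5)
Max concurrent = 3


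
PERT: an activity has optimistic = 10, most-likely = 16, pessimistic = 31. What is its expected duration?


te = (o + 4m + p) / 6
= (10 + 4×16 + 31) / 6
= (10 + 64 + 31) / 6
= 105 / 6
= 17.50


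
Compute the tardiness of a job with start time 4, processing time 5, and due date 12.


Completion = start + processing = 4 + 5 = 9
Tardiness = max(0, C - d) = max(0, 9 - 12)
= max(0, -3)
= 0


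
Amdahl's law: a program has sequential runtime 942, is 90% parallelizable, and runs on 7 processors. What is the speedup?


Amdahl's law: T_p = T × ((1-p) + p/N)
= 942 × ((1-0.9) + 0.9/7)
= 942 × (0.10 + 0.1286)
= 942 × 0.2286
= 215.31
Speedup = 942/215.31
= 4.38×


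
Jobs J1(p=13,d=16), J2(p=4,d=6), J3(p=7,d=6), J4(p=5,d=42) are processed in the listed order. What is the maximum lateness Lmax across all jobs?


Lateness per job (L = C - d):
  J1: C=13, d=16, L=-3
  J2: C=17, d=6, L=11
  J3: C=24, d=6, L=18
  J4: C=29, d=42, L=-13
Lmax = max(-3, 11, 18, -13)
= 18


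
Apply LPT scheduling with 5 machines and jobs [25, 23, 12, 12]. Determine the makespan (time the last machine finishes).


Jobs (LPT sorted): [25, 23, 12, 12]
Machines: 5
  J=25 → Machine 1 (load: 0+25=25)
  J=23 → Machine 2 (load: 0+23=23)
  J=12 → Machine 3 (load: 0+12=12)
  J=12 → Machine 4 (load: 0+12=12)
Machine loads: [25, 23, 12, 12, 0]
Makespan = max = 25 time units


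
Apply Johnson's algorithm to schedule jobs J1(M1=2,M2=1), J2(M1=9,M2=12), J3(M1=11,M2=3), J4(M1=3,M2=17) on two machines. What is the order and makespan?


Johnson's rule:
Group 1 (M1≤M2, sort by M1): ['J4', 'J2']
Group 2 (M1>M2, sort desc M2): ['J3', 'J1']
Sequence: J4 → J2 → J3 → J1
Makespan calculation:
  J4: M1 done=3, M2 done=20
  J2: M1 done=12, M2 done=32
  J3: M1 done=23, M2 done=35
  J1: M1 done=25, M2 done=36
= Sequence: J4 → J2 → J3 → J1, Makespan: 36


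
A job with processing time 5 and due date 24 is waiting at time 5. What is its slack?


Slack = due - current_time - processing
= 24 - 5 - 5
= 14


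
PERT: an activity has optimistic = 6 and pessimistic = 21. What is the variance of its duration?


σ² = ((p - o) / 6)² = (p - o)² / 36
= (21 - 6)² / 36
= 15² / 36
= 225 / 36
= 6.2500


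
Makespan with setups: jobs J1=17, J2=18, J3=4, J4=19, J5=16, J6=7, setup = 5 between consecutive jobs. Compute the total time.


Makespan = Σ processing + (n-1) × setup
= (17 + 18 + 4 + 19 + 16 + 7) + (6-1)×5
= 81 + 25
= 106 time units


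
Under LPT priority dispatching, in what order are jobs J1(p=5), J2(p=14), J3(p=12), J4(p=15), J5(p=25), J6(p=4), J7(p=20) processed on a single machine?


LPT: sort by longest processing time first
  J5: p=25
  J7: p=20
  J4: p=15
  J2: p=14
  J3: p=12
  J1: p=5
  J6: p=4
Order: J5 → J7 → J4 → J2 → J3 → J1 → J6


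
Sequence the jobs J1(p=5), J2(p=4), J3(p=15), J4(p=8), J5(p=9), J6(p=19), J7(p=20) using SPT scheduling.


SPT: sort by shortest processing time
  J2: p=4
  J1: p=5
  J4: p=8
  J5: p=9
  J3: p=15
  J6: p=19
  J7: p=20
Order: J2 → J1 → J4 → J5 → J3 → J6 → J7


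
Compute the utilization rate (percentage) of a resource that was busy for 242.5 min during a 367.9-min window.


Utilization = busy / total × 100
= 242.5 / 367.9 × 100
= 65.9%


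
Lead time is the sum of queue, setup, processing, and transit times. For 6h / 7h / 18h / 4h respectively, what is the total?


Lead time = queue + setup + processing + transit
= 6 + 7 + 18 + 4
= 35 hours


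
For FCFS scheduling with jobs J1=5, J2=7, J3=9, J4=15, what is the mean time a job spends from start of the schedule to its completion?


Completion times:
  J1: completes at 5
  J2: completes at 12
  J3: completes at 21
  J4: completes at 36
Sum = 74
Average = 74/4
= 18.50


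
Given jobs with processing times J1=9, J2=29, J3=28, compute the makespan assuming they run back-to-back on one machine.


Sequential makespan: sum all processing times
= 9 + 29 + 28
= 66 time units


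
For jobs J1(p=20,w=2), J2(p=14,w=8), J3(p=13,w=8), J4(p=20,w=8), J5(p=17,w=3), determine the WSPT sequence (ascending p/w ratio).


WSPT (Smith's rule): sort by p/w ascending
  J3: p/w = 13/8 = 1.625
  J2: p/w = 14/8 = 1.750
  J4: p/w = 20/8 = 2.500
  J5: p/w = 17/3 = 5.667
  J1: p/w = 20/2 = 10.000
Order: J3 → J2 → J4 → J5 → J1


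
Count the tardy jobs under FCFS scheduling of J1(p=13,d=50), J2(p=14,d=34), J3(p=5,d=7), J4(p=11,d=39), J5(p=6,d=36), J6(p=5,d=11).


Completion vs due date:
  J1: C=13, d=50 → on time
  J2: C=27, d=34 → on time
  J3: C=32, d=7 → TARDY
  J4: C=43, d=39 → TARDY
  J5: C=49, d=36 → TARDY
  J6: C=54, d=11 → TARDY
Tardy jobs: J3, J4, J5, J6
Count = 4


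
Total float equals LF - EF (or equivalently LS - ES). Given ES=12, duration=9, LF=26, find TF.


EF = ES + duration = 12 + 9 = 21
LS = LF - duration = 26 - 9 = 17
Total Float = LF - EF = 26 - 21
(or LS - ES = 17 - 12)
= 5


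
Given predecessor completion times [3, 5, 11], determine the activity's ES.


ES = max of all predecessor completion times
Predecessors: [3, 5, 11]
ES = max(3, 5, 11)
= 11


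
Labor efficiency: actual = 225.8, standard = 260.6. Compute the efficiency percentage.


Efficiency = (actual / standard) × 100
= (225.8 / 260.6) × 100
= 86.6%


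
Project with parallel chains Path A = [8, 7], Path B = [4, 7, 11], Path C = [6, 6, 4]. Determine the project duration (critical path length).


Path A: 8 + 7 = 15
Path B: 4 + 7 + 11 = 22
Path C: 6 + 6 + 4 = 16
Critical path = longest = max(15, 22, 16)
= 22 (Path B)


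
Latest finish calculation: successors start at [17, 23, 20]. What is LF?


LF = min of all successor start times
Successors start at: [17, 23, 20]
LF = min(17, 23, 20)
= 17


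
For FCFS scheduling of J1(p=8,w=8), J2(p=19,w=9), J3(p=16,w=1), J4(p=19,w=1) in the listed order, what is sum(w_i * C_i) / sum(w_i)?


Completion times:
  J1: C=8, w×C=8×8=64
  J2: C=27, w×C=9×27=243
  J3: C=43, w×C=1×43=43
  J4: C=62, w×C=1×62=62
Sum w×C = 412
Sum w = 19
Weighted avg = 412/19
= 21.68


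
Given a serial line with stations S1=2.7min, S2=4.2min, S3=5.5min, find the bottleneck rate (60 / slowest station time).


Bottleneck = longest station time
Station times: [2.7, 4.2, 5.5]
Max = 5.5 min
Rate = 60 / 5.5
= 10.91 units/hour (bottleneck: 5.5min)


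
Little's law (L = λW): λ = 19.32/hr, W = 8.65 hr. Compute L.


Little's law: L = λ × W
= 19.32 × 8.65
= 167.12


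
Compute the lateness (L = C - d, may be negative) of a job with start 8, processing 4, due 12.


Completion = 8 + 4 = 12
Lateness = C - d = 12 - 12
= 0


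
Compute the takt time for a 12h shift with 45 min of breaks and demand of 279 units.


Available = 12×60 - 45 = 675 min
Takt time = 675 / 279
= 2.42 min/unit


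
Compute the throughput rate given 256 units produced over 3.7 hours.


Throughput = units / time
= 256 / 3.7
= 69.2 units/hour


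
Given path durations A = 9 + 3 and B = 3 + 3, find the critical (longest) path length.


Path A: 9 + 3 = 12
Path B: 3 + 3 = 6
Critical path = longest = max(12, 6)
= 12 (Path A)


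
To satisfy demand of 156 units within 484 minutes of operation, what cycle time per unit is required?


Cycle time = available time / demand
= 484 / 156
= 3.10 min/unit


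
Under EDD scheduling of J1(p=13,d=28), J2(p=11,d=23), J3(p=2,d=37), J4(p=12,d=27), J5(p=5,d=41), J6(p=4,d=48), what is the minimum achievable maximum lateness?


EDD order: J2 → J4 → J1 → J3 → J5 → J6
Completion and lateness:
  J2: C=11, d=23, L=11-23=-12
  J4: C=23, d=27, L=23-27=-4
  J1: C=36, d=28, L=36-28=8
  J3: C=38, d=37, L=38-37=1
  J5: C=43, d=41, L=43-41=2
  J6: C=47, d=48, L=47-48=-1
Lmax = max(-12, -4, 8, 1, 2, -1)
= 8


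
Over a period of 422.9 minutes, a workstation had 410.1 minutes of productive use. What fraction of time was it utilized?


Utilization = busy / total × 100
= 410.1 / 422.9 × 100
= 97.0%


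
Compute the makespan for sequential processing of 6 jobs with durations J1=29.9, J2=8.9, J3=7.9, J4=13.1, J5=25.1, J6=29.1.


Sequential makespan: sum all processing times
= 29.9 + 8.9 + 7.9 + 13.1 + 25.1 + 29.1
= 114.0 time units


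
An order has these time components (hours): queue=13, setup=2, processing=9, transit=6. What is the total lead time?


Lead time = queue + setup + processing + transit
= 13 + 2 + 9 + 6
= 30 hours


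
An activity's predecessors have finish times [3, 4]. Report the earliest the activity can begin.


ES = max of all predecessor completion times
Predecessors: [3, 4]
ES = max(3, 4)
= 4


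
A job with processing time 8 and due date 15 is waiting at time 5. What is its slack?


Slack = due - current_time - processing
= 15 - 5 - 8
= 2


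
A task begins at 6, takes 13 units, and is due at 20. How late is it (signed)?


Completion = 6 + 13 = 19
Lateness = C - d = 19 - 20
= -1


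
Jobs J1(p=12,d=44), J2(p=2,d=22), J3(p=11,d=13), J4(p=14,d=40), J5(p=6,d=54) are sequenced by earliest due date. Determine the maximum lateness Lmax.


EDD order: J3 → J2 → J4 → J1 → J5
Completion and lateness:
  J3: C=11, d=13, L=11-13=-2
  J2: C=13, d=22, L=13-22=-9
  J4: C=27, d=40, L=27-40=-13
  J1: C=39, d=44, L=39-44=-5
  J5: C=45, d=54, L=45-54=-9
Lmax = max(-2, -9, -13, -5, -9)
= -2


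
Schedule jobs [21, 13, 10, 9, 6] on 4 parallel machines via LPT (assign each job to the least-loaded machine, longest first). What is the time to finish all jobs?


Jobs (LPT sorted): [21, 13, 10, 9, 6]
Machines: 4
  J=21 → Machine 1 (load: 0+21=21)
  J=13 → Machine 2 (load: 0+13=13)
  J=10 → Machine 3 (load: 0+10=10)
  J=9 → Machine 4 (load: 0+9=9)
  J=6 → Machine 4 (load: 9+6=15)
Machine loads: [21, 13, 10, 15]
Makespan = max = 21 time units


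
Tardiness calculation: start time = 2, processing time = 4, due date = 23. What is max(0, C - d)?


Completion = start + processing = 2 + 4 = 6
Tardiness = max(0, C - d) = max(0, 6 - 23)
= max(0, -17)
= 0


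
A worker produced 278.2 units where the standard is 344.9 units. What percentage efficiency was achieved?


Efficiency = (actual / standard) × 100
= (278.2 / 344.9) × 100
= 80.7%


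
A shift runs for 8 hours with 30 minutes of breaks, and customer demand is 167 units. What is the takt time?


Available = 8×60 - 30 = 450 min
Takt time = 450 / 167
= 2.69 min/unit


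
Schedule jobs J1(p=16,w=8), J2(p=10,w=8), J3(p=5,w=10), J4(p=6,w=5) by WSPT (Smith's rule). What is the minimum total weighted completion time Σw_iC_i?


WSPT order (by p/w): J3 → J4 → J2 → J1
  J3: C=5, w·C=10×5=50
  J4: C=11, w·C=5×11=55
  J2: C=21, w·C=8×21=168
  J1: C=37, w·C=8×37=296
Σ w·C = 569
= 569


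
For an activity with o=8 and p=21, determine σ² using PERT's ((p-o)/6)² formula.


σ² = ((p - o) / 6)² = (p - o)² / 36
= (21 - 8)² / 36
= 13² / 36
= 169 / 36
= 4.6944


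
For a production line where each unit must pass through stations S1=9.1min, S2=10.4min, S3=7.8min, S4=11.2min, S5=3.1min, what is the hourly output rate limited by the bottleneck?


Bottleneck = longest station time
Station times: [9.1, 10.4, 7.8, 11.2, 3.1]
Max = 11.2 min
Rate = 60 / 11.2
= 5.36 units/hour (bottleneck: 11.2min)


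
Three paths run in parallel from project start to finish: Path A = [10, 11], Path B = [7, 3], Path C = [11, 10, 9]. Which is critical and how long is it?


Path A: 10 + 11 = 21
Path B: 7 + 3 = 10
Path C: 11 + 10 + 9 = 30
Critical path = longest = max(21, 10, 30)
= 30 (Path C)


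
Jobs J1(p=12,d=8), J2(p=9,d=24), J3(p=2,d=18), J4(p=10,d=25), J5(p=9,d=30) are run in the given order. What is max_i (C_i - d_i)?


Lateness per job (L = C - d):
  J1: C=12, d=8, L=4
  J2: C=21, d=24, L=-3
  J3: C=23, d=18, L=5
  J4: C=33, d=25, L=8
  J5: C=42, d=30, L=12
Lmax = max(4, -3, 5, 8, 12)
= 12


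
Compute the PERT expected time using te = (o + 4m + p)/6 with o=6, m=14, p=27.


te = (o + 4m + p) / 6
= (6 + 4×14 + 27) / 6
= (6 + 56 + 27) / 6
= 89 / 6
= 14.83


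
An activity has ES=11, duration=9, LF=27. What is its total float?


EF = ES + duration = 11 + 9 = 20
LS = LF - duration = 27 - 9 = 18
Total Float = LF - EF = 27 - 20
(or LS - ES = 18 - 11)
= 7


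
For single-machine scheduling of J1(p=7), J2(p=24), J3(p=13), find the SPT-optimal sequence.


SPT: sort by shortest processing time
  J1: p=7
  J3: p=13
  J2: p=24
Order: J1 → J3 → J2


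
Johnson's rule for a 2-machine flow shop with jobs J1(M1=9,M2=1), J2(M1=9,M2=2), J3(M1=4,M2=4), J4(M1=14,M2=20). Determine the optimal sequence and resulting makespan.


Johnson's rule:
Group 1 (M1≤M2, sort by M1): ['J3', 'J4']
Group 2 (M1>M2, sort desc M2): ['J2', 'J1']
Sequence: J3 → J4 → J2 → J1
Makespan calculation:
  J3: M1 done=4, M2 done=8
  J4: M1 done=18, M2 done=38
  J2: M1 done=27, M2 done=40
  J1: M1 done=36, M2 done=41
= Sequence: J3 → J4 → J2 → J1, Makespan: 41


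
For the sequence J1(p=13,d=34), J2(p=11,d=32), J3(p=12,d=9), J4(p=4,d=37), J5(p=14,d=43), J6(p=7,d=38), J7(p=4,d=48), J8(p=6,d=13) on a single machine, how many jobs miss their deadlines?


Completion vs due date:
  J1: C=13, d=34 → on time
  J2: C=24, d=32 → on time
  J3: C=36, d=9 → TARDY
  J4: C=40, d=37 → TARDY
  J5: C=54, d=43 → TARDY
  J6: C=61, d=38 → TARDY
  J7: C=65, d=48 → TARDY
  J8: C=71, d=13 → TARDY
Tardy jobs: J3, J4, J5, J6, J7, J8
Count = 6


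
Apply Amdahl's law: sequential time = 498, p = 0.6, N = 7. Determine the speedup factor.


Amdahl's law: T_p = T × ((1-p) + p/N)
= 498 × ((1-0.6) + 0.6/7)
= 498 × (0.40 + 0.0857)
= 498 × 0.4857
= 241.89
Speedup = 498/241.89
= 2.06×


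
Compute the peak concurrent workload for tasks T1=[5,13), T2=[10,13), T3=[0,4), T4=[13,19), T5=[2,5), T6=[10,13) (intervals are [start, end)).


Check each time point for overlaps:
  t=10: 3 tasks active (T1, T2, T6)
Max concurrent = 3


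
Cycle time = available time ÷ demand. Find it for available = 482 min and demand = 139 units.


Cycle time = available time / demand
= 482 / 139
= 3.47 min/unit


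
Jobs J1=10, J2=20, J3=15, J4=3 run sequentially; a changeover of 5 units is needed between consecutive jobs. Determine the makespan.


Makespan = Σ processing + (n-1) × setup
= (10 + 20 + 15 + 3) + (4-1)×5
= 48 + 15
= 63 time units


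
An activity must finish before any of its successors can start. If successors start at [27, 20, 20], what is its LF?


LF = min of all successor start times
Successors start at: [27, 20, 20]
LF = min(27, 20, 20)
= 20


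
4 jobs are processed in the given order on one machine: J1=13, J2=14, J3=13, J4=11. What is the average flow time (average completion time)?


Completion times:
  J1: completes at 13
  J2: completes at 27
  J3: completes at 40
  J4: completes at 51
Sum = 131
Average = 131/4
= 32.75


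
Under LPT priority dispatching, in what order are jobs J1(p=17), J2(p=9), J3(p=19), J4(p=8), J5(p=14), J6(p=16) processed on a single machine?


LPT: sort by longest processing time first
  J3: p=19
  J1: p=17
  J6: p=16
  J5: p=14
  J2: p=9
  J4: p=8
Order: J3 → J1 → J6 → J5 → J2 → J4


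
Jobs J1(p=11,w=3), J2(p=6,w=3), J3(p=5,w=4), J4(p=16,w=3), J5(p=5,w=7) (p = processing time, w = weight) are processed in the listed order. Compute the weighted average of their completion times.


Completion times:
  J1: C=11, w×C=3×11=33
  J2: C=17, w×C=3×17=51
  J3: C=22, w×C=4×22=88
  J4: C=38, w×C=3×38=114
  J5: C=43, w×C=7×43=301
Sum w×C = 587
Sum w = 20
Weighted avg = 587/20
= 29.35


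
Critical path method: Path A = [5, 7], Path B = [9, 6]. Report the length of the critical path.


Path A: 5 + 7 = 12
Path B: 9 + 6 = 15
Critical path = longest = max(12, 15)
= 15 (Path B)


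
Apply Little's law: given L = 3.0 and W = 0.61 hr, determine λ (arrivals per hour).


Little's law: L = λW → λ = L / W
= 3.0 / 0.61
= 4.92 per hour


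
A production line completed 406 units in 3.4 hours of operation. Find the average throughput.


Throughput = units / time
= 406 / 3.4
= 119.4 units/hour


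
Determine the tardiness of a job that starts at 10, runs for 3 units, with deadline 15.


Completion = start + processing = 10 + 3 = 13
Tardiness = max(0, C - d) = max(0, 13 - 15)
= max(0, -2)
= 0


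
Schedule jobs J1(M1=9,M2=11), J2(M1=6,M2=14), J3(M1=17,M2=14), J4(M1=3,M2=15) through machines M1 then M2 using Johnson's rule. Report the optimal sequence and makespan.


Johnson's rule:
Group 1 (M1≤M2, sort by M1): ['J4', 'J2', 'J1']
Group 2 (M1>M2, sort desc M2): ['J3']
Sequence: J4 → J2 → J1 → J3
Makespan calculation:
  J4: M1 done=3, M2 done=18
  J2: M1 done=9, M2 done=32
  J1: M1 done=18, M2 done=43
  J3: M1 done=35, M2 done=57
= Sequence: J4 → J2 → J1 → J3, Makespan: 57


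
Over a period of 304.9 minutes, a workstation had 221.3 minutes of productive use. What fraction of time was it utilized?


Utilization = busy / total × 100
= 221.3 / 304.9 × 100
= 72.6%


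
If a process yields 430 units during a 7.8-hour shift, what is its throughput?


Throughput = units / time
= 430 / 7.8
= 55.1 units/hour


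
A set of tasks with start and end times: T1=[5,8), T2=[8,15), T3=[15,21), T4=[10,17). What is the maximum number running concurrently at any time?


Check each time point for overlaps:
  t=10: 2 tasks active (T2, T4)
Max concurrent = 2


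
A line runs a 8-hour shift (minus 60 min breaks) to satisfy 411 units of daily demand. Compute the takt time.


Available = 8×60 - 60 = 420 min
Takt time = 420 / 411
= 1.02 min/unit


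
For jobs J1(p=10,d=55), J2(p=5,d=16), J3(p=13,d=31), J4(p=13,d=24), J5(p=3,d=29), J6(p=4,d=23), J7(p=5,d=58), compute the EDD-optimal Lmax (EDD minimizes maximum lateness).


EDD order: J2 → J6 → J4 → J5 → J3 → J1 → J7
Completion and lateness:
  J2: C=5, d=16, L=5-16=-11
  J6: C=9, d=23, L=9-23=-14
  J4: C=22, d=24, L=22-24=-2
  J5: C=25, d=29, L=25-29=-4
  J3: C=38, d=31, L=38-31=7
  J1: C=48, d=55, L=48-55=-7
  J7: C=53, d=58, L=53-58=-5
Lmax = max(-11, -14, -2, -4, 7, -7, -5)
= 7


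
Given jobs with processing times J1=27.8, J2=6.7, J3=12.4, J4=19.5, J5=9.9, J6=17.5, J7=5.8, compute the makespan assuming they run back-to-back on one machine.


Sequential makespan: sum all processing times
= 27.8 + 6.7 + 12.4 + 19.5 + 9.9 + 17.5 + 5.8
= 99.6 time units


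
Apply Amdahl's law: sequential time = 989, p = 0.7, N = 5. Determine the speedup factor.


Amdahl's law: T_p = T × ((1-p) + p/N)
= 989 × ((1-0.7) + 0.7/5)
= 989 × (0.30 + 0.1400)
= 989 × 0.4400
= 435.16
Speedup = 989/435.16
= 2.27×


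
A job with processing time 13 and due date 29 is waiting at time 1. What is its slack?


Slack = due - current_time - processing
= 29 - 1 - 13
= 15


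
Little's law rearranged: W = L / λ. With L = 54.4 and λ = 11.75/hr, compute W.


Little's law: L = λW → W = L / λ
= 54.4 / 11.75
= 4.63 hours


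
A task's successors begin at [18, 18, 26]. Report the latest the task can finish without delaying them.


LF = min of all successor start times
Successors start at: [18, 18, 26]
LF = min(18, 18, 26)
= 18


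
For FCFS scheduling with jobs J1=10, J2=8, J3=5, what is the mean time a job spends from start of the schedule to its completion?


Completion times:
  J1: completes at 10
  J2: completes at 18
  J3: completes at 23
Sum = 51
Average = 51/3
= 17.00


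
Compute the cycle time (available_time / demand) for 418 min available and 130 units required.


Cycle time = available time / demand
= 418 / 130
= 3.22 min/unit


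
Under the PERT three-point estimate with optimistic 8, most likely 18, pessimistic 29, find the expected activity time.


te = (o + 4m + p) / 6
= (8 + 4×18 + 29) / 6
= (8 + 72 + 29) / 6
= 109 / 6
= 18.17


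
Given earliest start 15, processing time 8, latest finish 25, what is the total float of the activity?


EF = ES + duration = 15 + 8 = 23
LS = LF - duration = 25 - 8 = 17
Total Float = LF - EF = 25 - 23
(or LS - ES = 17 - 15)
= 2


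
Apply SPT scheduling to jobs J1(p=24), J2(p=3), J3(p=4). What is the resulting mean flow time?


SPT order: J2 → J3 → J1
Completion times:
  J2: C=3
  J3: C=7
  J1: C=31
Sum = 41, n = 3
Mean flow = 41/3
= 13.67


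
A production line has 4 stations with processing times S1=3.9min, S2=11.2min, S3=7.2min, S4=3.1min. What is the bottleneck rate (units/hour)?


Bottleneck = longest station time
Station times: [3.9, 11.2, 7.2, 3.1]
Max = 11.2 min
Rate = 60 / 11.2
= 5.36 units/hour (bottleneck: 11.2min)


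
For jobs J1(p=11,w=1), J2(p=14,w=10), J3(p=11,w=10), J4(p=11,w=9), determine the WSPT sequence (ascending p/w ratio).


WSPT (Smith's rule): sort by p/w ascending
  J3: p/w = 11/10 = 1.100
  J4: p/w = 11/9 = 1.222
  J2: p/w = 14/10 = 1.400
  J1: p/w = 11/1 = 11.000
Order: J3 → J4 → J2 → J1


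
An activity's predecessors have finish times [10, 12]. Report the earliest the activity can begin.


ES = max of all predecessor completion times
Predecessors: [10, 12]
ES = max(10, 12)
= 12


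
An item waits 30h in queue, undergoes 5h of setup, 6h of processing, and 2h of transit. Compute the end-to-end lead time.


Lead time = queue + setup + processing + transit
= 30 + 5 + 6 + 2
= 43 hours


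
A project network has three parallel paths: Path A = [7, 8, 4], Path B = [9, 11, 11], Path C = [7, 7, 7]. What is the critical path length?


Path A: 7 + 8 + 4 = 19
Path B: 9 + 11 + 11 = 31
Path C: 7 + 7 + 7 = 21
Critical path = longest = max(19, 31, 21)
= 31 (Path B)
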